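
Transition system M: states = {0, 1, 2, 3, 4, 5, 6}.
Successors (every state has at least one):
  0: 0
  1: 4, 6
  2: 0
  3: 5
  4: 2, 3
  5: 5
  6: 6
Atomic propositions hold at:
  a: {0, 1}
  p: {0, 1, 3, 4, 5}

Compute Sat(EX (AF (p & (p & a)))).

{0, 2, 4}

Sat(p & a) = {0, 1}
Sat(p & (p & a)) = {0, 1}
AF (p & (p & a)): least fixpoint, start Z0 = {0, 1}, add states with every successor in Z. Z1 = {0, 1, 2}; fixed.
Sat(AF (p & (p & a))) = {0, 1, 2}
Sat(EX (AF (p & (p & a)))) = {s : some successor in {0, 1, 2}} = {0, 2, 4}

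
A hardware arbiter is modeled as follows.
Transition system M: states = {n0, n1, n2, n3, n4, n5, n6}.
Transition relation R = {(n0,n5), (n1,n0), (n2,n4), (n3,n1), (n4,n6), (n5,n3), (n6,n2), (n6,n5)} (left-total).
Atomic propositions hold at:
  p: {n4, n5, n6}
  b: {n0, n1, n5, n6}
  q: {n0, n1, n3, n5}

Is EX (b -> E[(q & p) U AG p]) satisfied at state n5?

Sat(q & p) = {n5}
AG p: greatest fixpoint, start Z0 = {n4, n5, n6}, keep only states in Sat with every successor in Z. Z1 = {n4}; Z2 = ∅; fixed.
Sat(AG p) = ∅
E[(q & p) U AG p]: least fixpoint, start Z0 = Sat(AG p) = ∅, add states in Sat(q & p) with some successor in Z. Already a fixed point.
Sat(E[(q & p) U AG p]) = ∅
Sat(b -> E[(q & p) U AG p]) = {n2, n3, n4}
Sat(EX (b -> E[(q & p) U AG p])) = {s : some successor in {n2, n3, n4}} = {n2, n5, n6}
n5 ∈ Sat(EX (b -> E[(q & p) U AG p])) = {n2, n5, n6}, so the formula holds at n5.

Yes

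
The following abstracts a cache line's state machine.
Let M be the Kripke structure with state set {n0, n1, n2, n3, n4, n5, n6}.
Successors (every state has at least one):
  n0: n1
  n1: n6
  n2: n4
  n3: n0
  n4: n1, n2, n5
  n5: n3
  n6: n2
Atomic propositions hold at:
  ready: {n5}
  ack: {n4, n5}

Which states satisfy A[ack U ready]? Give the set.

A[ack U ready]: least fixpoint, start Z0 = Sat(ready) = {n5}, add states in Sat(ack) with every successor in Z. Already a fixed point.
Sat(A[ack U ready]) = {n5}

{n5}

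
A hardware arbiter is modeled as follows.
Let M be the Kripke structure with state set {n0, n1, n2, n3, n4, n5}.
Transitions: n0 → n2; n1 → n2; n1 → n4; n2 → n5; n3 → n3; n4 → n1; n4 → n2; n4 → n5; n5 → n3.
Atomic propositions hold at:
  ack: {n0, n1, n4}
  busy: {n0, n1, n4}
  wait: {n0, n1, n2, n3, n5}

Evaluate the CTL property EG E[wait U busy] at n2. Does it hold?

No

E[wait U busy]: least fixpoint, start Z0 = Sat(busy) = {n0, n1, n4}, add states in Sat(wait) with some successor in Z. Already a fixed point.
Sat(E[wait U busy]) = {n0, n1, n4}
EG E[wait U busy]: greatest fixpoint, start Z0 = {n0, n1, n4}, keep only states in Sat with some successor in Z. Z1 = {n1, n4}; fixed.
Sat(EG E[wait U busy]) = {n1, n4}
n2 ∉ Sat(EG E[wait U busy]) = {n1, n4}, so the formula does not hold at n2.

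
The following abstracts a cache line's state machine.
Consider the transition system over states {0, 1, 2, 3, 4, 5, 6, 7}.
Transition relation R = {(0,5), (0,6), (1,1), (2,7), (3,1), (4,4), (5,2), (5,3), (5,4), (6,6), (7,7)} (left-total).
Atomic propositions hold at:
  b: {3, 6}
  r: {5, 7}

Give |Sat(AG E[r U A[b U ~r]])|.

Sat(~r) = {0, 1, 2, 3, 4, 6}
A[b U ~r]: least fixpoint, start Z0 = Sat(~r) = {0, 1, 2, 3, 4, 6}, add states in Sat(b) with every successor in Z. Already a fixed point.
Sat(A[b U ~r]) = {0, 1, 2, 3, 4, 6}
E[r U A[b U ~r]]: least fixpoint, start Z0 = Sat(A[b U ~r]) = {0, 1, 2, 3, 4, 6}, add states in Sat(r) with some successor in Z. Z1 = {0, 1, 2, 3, 4, 5, 6}; fixed.
Sat(E[r U A[b U ~r]]) = {0, 1, 2, 3, 4, 5, 6}
AG E[r U A[b U ~r]]: greatest fixpoint, start Z0 = {0, 1, 2, 3, 4, 5, 6}, keep only states in Sat with every successor in Z. Z1 = {0, 1, 3, 4, 5, 6}; Z2 = {0, 1, 3, 4, 6}; Z3 = {1, 3, 4, 6}; fixed.
Sat(AG E[r U A[b U ~r]]) = {1, 3, 4, 6}
|Sat(AG E[r U A[b U ~r]])| = |{1, 3, 4, 6}| = 4.

4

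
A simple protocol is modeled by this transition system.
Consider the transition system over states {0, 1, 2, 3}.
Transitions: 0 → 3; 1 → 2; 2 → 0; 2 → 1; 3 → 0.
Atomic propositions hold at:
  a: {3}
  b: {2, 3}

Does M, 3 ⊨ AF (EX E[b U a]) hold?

E[b U a]: least fixpoint, start Z0 = Sat(a) = {3}, add states in Sat(b) with some successor in Z. Already a fixed point.
Sat(E[b U a]) = {3}
Sat(EX E[b U a]) = {s : some successor in {3}} = {0}
AF (EX E[b U a]): least fixpoint, start Z0 = {0}, add states with every successor in Z. Z1 = {0, 3}; fixed.
Sat(AF (EX E[b U a])) = {0, 3}
3 ∈ Sat(AF (EX E[b U a])) = {0, 3}, so the formula holds at 3.

Yes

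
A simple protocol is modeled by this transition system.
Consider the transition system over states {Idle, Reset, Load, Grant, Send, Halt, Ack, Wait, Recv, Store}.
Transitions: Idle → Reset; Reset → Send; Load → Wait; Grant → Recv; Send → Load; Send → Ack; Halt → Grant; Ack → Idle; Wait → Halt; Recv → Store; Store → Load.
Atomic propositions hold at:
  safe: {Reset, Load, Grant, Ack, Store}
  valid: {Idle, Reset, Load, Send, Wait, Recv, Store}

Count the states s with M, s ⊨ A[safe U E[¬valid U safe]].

Sat(¬valid) = {Grant, Halt, Ack}
E[¬valid U safe]: least fixpoint, start Z0 = Sat(safe) = {Reset, Load, Grant, Ack, Store}, add states in Sat(¬valid) with some successor in Z. Z1 = {Reset, Load, Grant, Halt, Ack, Store}; fixed.
Sat(E[¬valid U safe]) = {Reset, Load, Grant, Halt, Ack, Store}
A[safe U E[¬valid U safe]]: least fixpoint, start Z0 = Sat(E[¬valid U safe]) = {Reset, Load, Grant, Halt, Ack, Store}, add states in Sat(safe) with every successor in Z. Already a fixed point.
Sat(A[safe U E[¬valid U safe]]) = {Reset, Load, Grant, Halt, Ack, Store}
|Sat(A[safe U E[¬valid U safe]])| = |{Reset, Load, Grant, Halt, Ack, Store}| = 6.

6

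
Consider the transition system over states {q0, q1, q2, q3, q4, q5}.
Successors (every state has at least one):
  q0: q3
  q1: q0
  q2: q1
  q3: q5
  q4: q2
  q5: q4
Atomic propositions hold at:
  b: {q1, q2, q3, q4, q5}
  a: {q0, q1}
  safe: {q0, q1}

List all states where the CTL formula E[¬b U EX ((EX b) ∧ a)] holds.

{q1}

Sat(¬b) = {q0}
Sat(EX b) = {s : some successor in {q1, q2, q3, q4, q5}} = {q0, q2, q3, q4, q5}
Sat((EX b) ∧ a) = {q0}
Sat(EX ((EX b) ∧ a)) = {s : some successor in {q0}} = {q1}
E[¬b U EX ((EX b) ∧ a)]: least fixpoint, start Z0 = Sat(EX ((EX b) ∧ a)) = {q1}, add states in Sat(¬b) with some successor in Z. Already a fixed point.
Sat(E[¬b U EX ((EX b) ∧ a)]) = {q1}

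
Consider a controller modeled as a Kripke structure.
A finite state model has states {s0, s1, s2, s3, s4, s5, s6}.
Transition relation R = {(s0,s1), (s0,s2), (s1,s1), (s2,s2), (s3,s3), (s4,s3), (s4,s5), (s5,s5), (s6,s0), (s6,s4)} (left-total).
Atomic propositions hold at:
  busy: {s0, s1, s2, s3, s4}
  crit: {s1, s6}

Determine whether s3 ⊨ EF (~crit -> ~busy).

Sat(~crit) = {s0, s2, s3, s4, s5}
Sat(~busy) = {s5, s6}
Sat(~crit -> ~busy) = {s1, s5, s6}
EF (~crit -> ~busy): least fixpoint, start Z0 = {s1, s5, s6}, add states with some successor in Z. Z1 = {s0, s1, s4, s5, s6}; fixed.
Sat(EF (~crit -> ~busy)) = {s0, s1, s4, s5, s6}
s3 ∉ Sat(EF (~crit -> ~busy)) = {s0, s1, s4, s5, s6}, so the formula does not hold at s3.

No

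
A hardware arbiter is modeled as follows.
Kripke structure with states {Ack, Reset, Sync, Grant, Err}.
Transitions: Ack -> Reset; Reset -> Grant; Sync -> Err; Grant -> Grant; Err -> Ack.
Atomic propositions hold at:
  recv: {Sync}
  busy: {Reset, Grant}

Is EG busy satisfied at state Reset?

Yes

EG busy: greatest fixpoint, start Z0 = {Reset, Grant}, keep only states in Sat with some successor in Z. Already a fixed point.
Sat(EG busy) = {Reset, Grant}
Reset ∈ Sat(EG busy) = {Reset, Grant}, so the formula holds at Reset.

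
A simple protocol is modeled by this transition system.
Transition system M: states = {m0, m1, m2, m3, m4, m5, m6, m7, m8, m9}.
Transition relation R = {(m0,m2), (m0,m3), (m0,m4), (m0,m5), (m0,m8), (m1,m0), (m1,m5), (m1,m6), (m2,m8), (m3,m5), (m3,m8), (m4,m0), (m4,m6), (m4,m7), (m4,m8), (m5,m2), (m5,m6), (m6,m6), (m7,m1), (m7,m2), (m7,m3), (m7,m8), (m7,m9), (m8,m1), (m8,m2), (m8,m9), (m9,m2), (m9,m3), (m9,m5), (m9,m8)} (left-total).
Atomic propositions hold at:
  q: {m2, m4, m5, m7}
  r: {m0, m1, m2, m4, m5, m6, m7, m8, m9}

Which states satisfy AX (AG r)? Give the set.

{m6}

AG r: greatest fixpoint, start Z0 = {m0, m1, m2, m4, m5, m6, m7, m8, m9}, keep only states in Sat with every successor in Z. Z1 = {m1, m2, m4, m5, m6, m8}; Z2 = {m2, m5, m6}; Z3 = {m5, m6}; Z4 = {m6}; fixed.
Sat(AG r) = {m6}
Sat(AX (AG r)) = {s : every successor in {m6}} = {m6}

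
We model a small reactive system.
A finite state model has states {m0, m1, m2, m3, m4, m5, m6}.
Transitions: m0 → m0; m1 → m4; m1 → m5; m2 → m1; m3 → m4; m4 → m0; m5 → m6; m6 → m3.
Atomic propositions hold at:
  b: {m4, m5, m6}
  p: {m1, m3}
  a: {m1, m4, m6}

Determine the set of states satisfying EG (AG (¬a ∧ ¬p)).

{m0}

Sat(¬a) = {m0, m2, m3, m5}
Sat(¬p) = {m0, m2, m4, m5, m6}
Sat(¬a ∧ ¬p) = {m0, m2, m5}
AG (¬a ∧ ¬p): greatest fixpoint, start Z0 = {m0, m2, m5}, keep only states in Sat with every successor in Z. Z1 = {m0}; fixed.
Sat(AG (¬a ∧ ¬p)) = {m0}
EG (AG (¬a ∧ ¬p)): greatest fixpoint, start Z0 = {m0}, keep only states in Sat with some successor in Z. Already a fixed point.
Sat(EG (AG (¬a ∧ ¬p))) = {m0}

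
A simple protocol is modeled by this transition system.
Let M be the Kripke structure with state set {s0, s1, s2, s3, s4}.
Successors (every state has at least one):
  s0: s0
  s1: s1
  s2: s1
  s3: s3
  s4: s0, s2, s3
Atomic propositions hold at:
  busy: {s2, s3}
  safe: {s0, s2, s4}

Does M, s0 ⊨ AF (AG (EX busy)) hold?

No

Sat(EX busy) = {s : some successor in {s2, s3}} = {s3, s4}
AG (EX busy): greatest fixpoint, start Z0 = {s3, s4}, keep only states in Sat with every successor in Z. Z1 = {s3}; fixed.
Sat(AG (EX busy)) = {s3}
AF (AG (EX busy)): least fixpoint, start Z0 = {s3}, add states with every successor in Z. Already a fixed point.
Sat(AF (AG (EX busy))) = {s3}
s0 ∉ Sat(AF (AG (EX busy))) = {s3}, so the formula does not hold at s0.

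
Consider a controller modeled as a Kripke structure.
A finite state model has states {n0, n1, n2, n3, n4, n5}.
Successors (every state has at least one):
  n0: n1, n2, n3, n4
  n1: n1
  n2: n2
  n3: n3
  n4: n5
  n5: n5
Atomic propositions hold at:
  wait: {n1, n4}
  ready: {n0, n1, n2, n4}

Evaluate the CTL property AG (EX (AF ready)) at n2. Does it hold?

AF ready: least fixpoint, start Z0 = {n0, n1, n2, n4}, add states with every successor in Z. Already a fixed point.
Sat(AF ready) = {n0, n1, n2, n4}
Sat(EX (AF ready)) = {s : some successor in {n0, n1, n2, n4}} = {n0, n1, n2}
AG (EX (AF ready)): greatest fixpoint, start Z0 = {n0, n1, n2}, keep only states in Sat with every successor in Z. Z1 = {n1, n2}; fixed.
Sat(AG (EX (AF ready))) = {n1, n2}
n2 ∈ Sat(AG (EX (AF ready))) = {n1, n2}, so the formula holds at n2.

Yes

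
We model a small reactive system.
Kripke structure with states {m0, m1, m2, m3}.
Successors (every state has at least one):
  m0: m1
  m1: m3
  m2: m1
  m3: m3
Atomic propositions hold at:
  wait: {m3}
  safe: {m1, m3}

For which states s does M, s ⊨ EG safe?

EG safe: greatest fixpoint, start Z0 = {m1, m3}, keep only states in Sat with some successor in Z. Already a fixed point.
Sat(EG safe) = {m1, m3}

{m1, m3}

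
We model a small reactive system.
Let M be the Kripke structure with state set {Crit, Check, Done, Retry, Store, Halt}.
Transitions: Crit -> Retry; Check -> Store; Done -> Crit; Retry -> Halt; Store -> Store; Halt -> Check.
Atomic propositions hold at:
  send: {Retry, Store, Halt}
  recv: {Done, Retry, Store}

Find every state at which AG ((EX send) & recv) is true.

{Store}

Sat(EX send) = {s : some successor in {Retry, Store, Halt}} = {Crit, Check, Retry, Store}
Sat((EX send) & recv) = {Retry, Store}
AG ((EX send) & recv): greatest fixpoint, start Z0 = {Retry, Store}, keep only states in Sat with every successor in Z. Z1 = {Store}; fixed.
Sat(AG ((EX send) & recv)) = {Store}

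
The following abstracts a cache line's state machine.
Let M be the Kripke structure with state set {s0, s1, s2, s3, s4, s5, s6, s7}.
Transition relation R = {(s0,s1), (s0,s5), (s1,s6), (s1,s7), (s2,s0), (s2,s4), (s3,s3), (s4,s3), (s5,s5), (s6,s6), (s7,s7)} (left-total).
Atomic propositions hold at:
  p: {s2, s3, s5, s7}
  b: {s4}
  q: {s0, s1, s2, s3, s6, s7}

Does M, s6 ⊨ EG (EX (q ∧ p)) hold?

No

Sat(q ∧ p) = {s2, s3, s7}
Sat(EX (q ∧ p)) = {s : some successor in {s2, s3, s7}} = {s1, s3, s4, s7}
EG (EX (q ∧ p)): greatest fixpoint, start Z0 = {s1, s3, s4, s7}, keep only states in Sat with some successor in Z. Already a fixed point.
Sat(EG (EX (q ∧ p))) = {s1, s3, s4, s7}
s6 ∉ Sat(EG (EX (q ∧ p))) = {s1, s3, s4, s7}, so the formula does not hold at s6.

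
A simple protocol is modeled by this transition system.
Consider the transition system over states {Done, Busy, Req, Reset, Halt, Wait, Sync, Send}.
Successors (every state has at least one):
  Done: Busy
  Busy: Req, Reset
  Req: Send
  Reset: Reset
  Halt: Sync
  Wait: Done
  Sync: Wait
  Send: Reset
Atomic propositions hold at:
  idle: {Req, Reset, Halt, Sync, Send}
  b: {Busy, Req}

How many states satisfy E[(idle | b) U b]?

2

Sat(idle | b) = {Busy, Req, Reset, Halt, Sync, Send}
E[(idle | b) U b]: least fixpoint, start Z0 = Sat(b) = {Busy, Req}, add states in Sat(idle | b) with some successor in Z. Already a fixed point.
Sat(E[(idle | b) U b]) = {Busy, Req}
|Sat(E[(idle | b) U b])| = |{Busy, Req}| = 2.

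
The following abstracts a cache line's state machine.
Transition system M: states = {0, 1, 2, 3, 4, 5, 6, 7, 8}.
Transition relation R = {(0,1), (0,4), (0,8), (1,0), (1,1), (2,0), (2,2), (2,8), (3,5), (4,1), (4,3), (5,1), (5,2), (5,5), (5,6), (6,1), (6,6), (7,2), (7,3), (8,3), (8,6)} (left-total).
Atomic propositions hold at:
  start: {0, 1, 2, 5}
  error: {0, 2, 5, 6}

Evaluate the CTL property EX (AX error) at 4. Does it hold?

Yes

Sat(AX error) = {s : every successor in {0, 2, 5, 6}} = {3}
Sat(EX (AX error)) = {s : some successor in {3}} = {4, 7, 8}
4 ∈ Sat(EX (AX error)) = {4, 7, 8}, so the formula holds at 4.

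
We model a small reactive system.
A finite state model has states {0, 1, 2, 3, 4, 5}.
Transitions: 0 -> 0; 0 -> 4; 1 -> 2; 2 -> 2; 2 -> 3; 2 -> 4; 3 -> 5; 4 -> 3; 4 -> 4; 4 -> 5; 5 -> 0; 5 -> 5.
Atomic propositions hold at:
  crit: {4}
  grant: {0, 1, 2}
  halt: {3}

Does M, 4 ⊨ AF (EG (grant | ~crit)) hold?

Sat(~crit) = {0, 1, 2, 3, 5}
Sat(grant | ~crit) = {0, 1, 2, 3, 5}
EG (grant | ~crit): greatest fixpoint, start Z0 = {0, 1, 2, 3, 5}, keep only states in Sat with some successor in Z. Already a fixed point.
Sat(EG (grant | ~crit)) = {0, 1, 2, 3, 5}
AF (EG (grant | ~crit)): least fixpoint, start Z0 = {0, 1, 2, 3, 5}, add states with every successor in Z. Already a fixed point.
Sat(AF (EG (grant | ~crit))) = {0, 1, 2, 3, 5}
4 ∉ Sat(AF (EG (grant | ~crit))) = {0, 1, 2, 3, 5}, so the formula does not hold at 4.

No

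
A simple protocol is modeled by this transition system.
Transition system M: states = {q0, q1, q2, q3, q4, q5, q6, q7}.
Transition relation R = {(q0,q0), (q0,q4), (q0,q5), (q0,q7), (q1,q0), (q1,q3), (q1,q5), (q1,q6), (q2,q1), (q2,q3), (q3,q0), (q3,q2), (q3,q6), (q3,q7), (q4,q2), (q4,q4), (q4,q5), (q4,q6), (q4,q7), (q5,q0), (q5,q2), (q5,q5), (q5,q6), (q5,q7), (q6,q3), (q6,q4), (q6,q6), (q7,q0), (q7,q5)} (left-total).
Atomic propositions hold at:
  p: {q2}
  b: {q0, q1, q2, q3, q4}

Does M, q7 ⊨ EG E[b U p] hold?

E[b U p]: least fixpoint, start Z0 = Sat(p) = {q2}, add states in Sat(b) with some successor in Z. Z1 = {q2, q3, q4}; Z2 = {q0, q1, q2, q3, q4}; fixed.
Sat(E[b U p]) = {q0, q1, q2, q3, q4}
EG E[b U p]: greatest fixpoint, start Z0 = {q0, q1, q2, q3, q4}, keep only states in Sat with some successor in Z. Already a fixed point.
Sat(EG E[b U p]) = {q0, q1, q2, q3, q4}
q7 ∉ Sat(EG E[b U p]) = {q0, q1, q2, q3, q4}, so the formula does not hold at q7.

No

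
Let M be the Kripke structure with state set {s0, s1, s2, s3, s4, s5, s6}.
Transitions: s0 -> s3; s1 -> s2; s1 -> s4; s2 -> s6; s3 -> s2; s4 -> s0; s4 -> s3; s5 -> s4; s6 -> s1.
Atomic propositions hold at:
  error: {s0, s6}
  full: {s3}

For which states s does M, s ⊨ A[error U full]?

{s0, s3}

A[error U full]: least fixpoint, start Z0 = Sat(full) = {s3}, add states in Sat(error) with every successor in Z. Z1 = {s0, s3}; fixed.
Sat(A[error U full]) = {s0, s3}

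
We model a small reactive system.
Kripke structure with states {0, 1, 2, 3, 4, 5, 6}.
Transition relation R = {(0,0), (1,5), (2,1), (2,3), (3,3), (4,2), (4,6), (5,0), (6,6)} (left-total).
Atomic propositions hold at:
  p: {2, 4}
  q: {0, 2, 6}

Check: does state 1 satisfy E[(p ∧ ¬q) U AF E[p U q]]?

Sat(¬q) = {1, 3, 4, 5}
Sat(p ∧ ¬q) = {4}
E[p U q]: least fixpoint, start Z0 = Sat(q) = {0, 2, 6}, add states in Sat(p) with some successor in Z. Z1 = {0, 2, 4, 6}; fixed.
Sat(E[p U q]) = {0, 2, 4, 6}
AF E[p U q]: least fixpoint, start Z0 = {0, 2, 4, 6}, add states with every successor in Z. Z1 = {0, 2, 4, 5, 6}; Z2 = {0, 1, 2, 4, 5, 6}; fixed.
Sat(AF E[p U q]) = {0, 1, 2, 4, 5, 6}
E[(p ∧ ¬q) U AF E[p U q]]: least fixpoint, start Z0 = Sat(AF E[p U q]) = {0, 1, 2, 4, 5, 6}, add states in Sat(p ∧ ¬q) with some successor in Z. Already a fixed point.
Sat(E[(p ∧ ¬q) U AF E[p U q]]) = {0, 1, 2, 4, 5, 6}
1 ∈ Sat(E[(p ∧ ¬q) U AF E[p U q]]) = {0, 1, 2, 4, 5, 6}, so the formula holds at 1.

Yes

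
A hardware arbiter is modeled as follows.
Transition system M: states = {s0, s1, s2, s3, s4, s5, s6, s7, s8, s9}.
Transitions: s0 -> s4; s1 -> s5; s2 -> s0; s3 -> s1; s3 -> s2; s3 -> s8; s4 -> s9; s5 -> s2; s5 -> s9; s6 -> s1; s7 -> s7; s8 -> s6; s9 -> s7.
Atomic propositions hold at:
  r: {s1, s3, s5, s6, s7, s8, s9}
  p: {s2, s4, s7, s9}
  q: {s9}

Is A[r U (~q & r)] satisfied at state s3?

Sat(~q) = {s0, s1, s2, s3, s4, s5, s6, s7, s8}
Sat(~q & r) = {s1, s3, s5, s6, s7, s8}
A[r U (~q & r)]: least fixpoint, start Z0 = Sat((~q & r)) = {s1, s3, s5, s6, s7, s8}, add states in Sat(r) with every successor in Z. Z1 = {s1, s3, s5, s6, s7, s8, s9}; fixed.
Sat(A[r U (~q & r)]) = {s1, s3, s5, s6, s7, s8, s9}
s3 ∈ Sat(A[r U (~q & r)]) = {s1, s3, s5, s6, s7, s8, s9}, so the formula holds at s3.

Yes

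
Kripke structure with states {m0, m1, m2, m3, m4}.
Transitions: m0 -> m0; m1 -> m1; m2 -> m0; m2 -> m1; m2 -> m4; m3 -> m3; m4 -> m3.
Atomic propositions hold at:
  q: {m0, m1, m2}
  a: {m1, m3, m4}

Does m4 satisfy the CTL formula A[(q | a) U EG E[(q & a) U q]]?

No

Sat(q | a) = {m0, m1, m2, m3, m4}
Sat(q & a) = {m1}
E[(q & a) U q]: least fixpoint, start Z0 = Sat(q) = {m0, m1, m2}, add states in Sat(q & a) with some successor in Z. Already a fixed point.
Sat(E[(q & a) U q]) = {m0, m1, m2}
EG E[(q & a) U q]: greatest fixpoint, start Z0 = {m0, m1, m2}, keep only states in Sat with some successor in Z. Already a fixed point.
Sat(EG E[(q & a) U q]) = {m0, m1, m2}
A[(q | a) U EG E[(q & a) U q]]: least fixpoint, start Z0 = Sat(EG E[(q & a) U q]) = {m0, m1, m2}, add states in Sat(q | a) with every successor in Z. Already a fixed point.
Sat(A[(q | a) U EG E[(q & a) U q]]) = {m0, m1, m2}
m4 ∉ Sat(A[(q | a) U EG E[(q & a) U q]]) = {m0, m1, m2}, so the formula does not hold at m4.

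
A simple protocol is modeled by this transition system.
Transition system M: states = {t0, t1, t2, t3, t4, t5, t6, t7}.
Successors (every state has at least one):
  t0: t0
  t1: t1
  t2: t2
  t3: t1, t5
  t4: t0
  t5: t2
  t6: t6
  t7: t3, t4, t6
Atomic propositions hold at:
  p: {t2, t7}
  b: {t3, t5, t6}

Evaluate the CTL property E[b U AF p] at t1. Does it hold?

No

AF p: least fixpoint, start Z0 = {t2, t7}, add states with every successor in Z. Z1 = {t2, t5, t7}; fixed.
Sat(AF p) = {t2, t5, t7}
E[b U AF p]: least fixpoint, start Z0 = Sat(AF p) = {t2, t5, t7}, add states in Sat(b) with some successor in Z. Z1 = {t2, t3, t5, t7}; fixed.
Sat(E[b U AF p]) = {t2, t3, t5, t7}
t1 ∉ Sat(E[b U AF p]) = {t2, t3, t5, t7}, so the formula does not hold at t1.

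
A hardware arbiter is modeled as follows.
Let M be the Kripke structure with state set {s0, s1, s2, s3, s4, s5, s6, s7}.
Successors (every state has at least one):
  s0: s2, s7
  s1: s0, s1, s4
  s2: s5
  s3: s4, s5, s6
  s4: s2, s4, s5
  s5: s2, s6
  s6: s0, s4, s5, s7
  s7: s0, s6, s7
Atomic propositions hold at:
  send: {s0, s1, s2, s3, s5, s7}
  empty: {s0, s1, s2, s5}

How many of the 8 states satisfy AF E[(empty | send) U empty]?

6

Sat(empty | send) = {s0, s1, s2, s3, s5, s7}
E[(empty | send) U empty]: least fixpoint, start Z0 = Sat(empty) = {s0, s1, s2, s5}, add states in Sat(empty | send) with some successor in Z. Z1 = {s0, s1, s2, s3, s5, s7}; fixed.
Sat(E[(empty | send) U empty]) = {s0, s1, s2, s3, s5, s7}
AF E[(empty | send) U empty]: least fixpoint, start Z0 = {s0, s1, s2, s3, s5, s7}, add states with every successor in Z. Already a fixed point.
Sat(AF E[(empty | send) U empty]) = {s0, s1, s2, s3, s5, s7}
|Sat(AF E[(empty | send) U empty])| = |{s0, s1, s2, s3, s5, s7}| = 6.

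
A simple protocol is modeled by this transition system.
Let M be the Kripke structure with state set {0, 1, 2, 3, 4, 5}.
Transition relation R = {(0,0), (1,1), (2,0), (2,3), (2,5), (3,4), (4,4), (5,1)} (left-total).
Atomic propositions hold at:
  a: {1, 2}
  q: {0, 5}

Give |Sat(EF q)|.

EF q: least fixpoint, start Z0 = {0, 5}, add states with some successor in Z. Z1 = {0, 2, 5}; fixed.
Sat(EF q) = {0, 2, 5}
|Sat(EF q)| = |{0, 2, 5}| = 3.

3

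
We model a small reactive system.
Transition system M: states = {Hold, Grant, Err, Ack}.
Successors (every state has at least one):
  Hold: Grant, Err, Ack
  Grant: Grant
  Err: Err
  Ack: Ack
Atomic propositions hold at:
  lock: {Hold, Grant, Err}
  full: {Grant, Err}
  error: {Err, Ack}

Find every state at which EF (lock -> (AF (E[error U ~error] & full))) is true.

{Hold, Grant, Ack}

Sat(~error) = {Hold, Grant}
E[error U ~error]: least fixpoint, start Z0 = Sat(~error) = {Hold, Grant}, add states in Sat(error) with some successor in Z. Already a fixed point.
Sat(E[error U ~error]) = {Hold, Grant}
Sat(E[error U ~error] & full) = {Grant}
AF (E[error U ~error] & full): least fixpoint, start Z0 = {Grant}, add states with every successor in Z. Already a fixed point.
Sat(AF (E[error U ~error] & full)) = {Grant}
Sat(lock -> (AF (E[error U ~error] & full))) = {Grant, Ack}
EF (lock -> (AF (E[error U ~error] & full))): least fixpoint, start Z0 = {Grant, Ack}, add states with some successor in Z. Z1 = {Hold, Grant, Ack}; fixed.
Sat(EF (lock -> (AF (E[error U ~error] & full)))) = {Hold, Grant, Ack}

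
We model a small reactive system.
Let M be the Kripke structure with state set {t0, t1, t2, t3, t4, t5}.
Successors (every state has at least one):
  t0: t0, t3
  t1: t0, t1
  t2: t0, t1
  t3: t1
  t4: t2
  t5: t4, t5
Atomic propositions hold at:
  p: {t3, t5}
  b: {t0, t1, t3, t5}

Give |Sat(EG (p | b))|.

4

Sat(p | b) = {t0, t1, t3, t5}
EG (p | b): greatest fixpoint, start Z0 = {t0, t1, t3, t5}, keep only states in Sat with some successor in Z. Already a fixed point.
Sat(EG (p | b)) = {t0, t1, t3, t5}
|Sat(EG (p | b))| = |{t0, t1, t3, t5}| = 4.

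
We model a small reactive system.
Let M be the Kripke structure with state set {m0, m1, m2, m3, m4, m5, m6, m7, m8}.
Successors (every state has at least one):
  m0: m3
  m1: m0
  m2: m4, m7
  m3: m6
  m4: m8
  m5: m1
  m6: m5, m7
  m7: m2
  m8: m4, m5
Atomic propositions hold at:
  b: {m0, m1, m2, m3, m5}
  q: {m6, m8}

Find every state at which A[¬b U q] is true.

Sat(¬b) = {m4, m6, m7, m8}
A[¬b U q]: least fixpoint, start Z0 = Sat(q) = {m6, m8}, add states in Sat(¬b) with every successor in Z. Z1 = {m4, m6, m8}; fixed.
Sat(A[¬b U q]) = {m4, m6, m8}

{m4, m6, m8}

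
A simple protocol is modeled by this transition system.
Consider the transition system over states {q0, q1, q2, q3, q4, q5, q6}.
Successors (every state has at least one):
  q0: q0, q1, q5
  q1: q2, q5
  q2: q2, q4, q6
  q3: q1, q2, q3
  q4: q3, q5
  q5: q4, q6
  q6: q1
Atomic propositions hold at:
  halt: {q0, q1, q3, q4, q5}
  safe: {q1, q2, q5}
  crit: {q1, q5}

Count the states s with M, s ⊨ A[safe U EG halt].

EG halt: greatest fixpoint, start Z0 = {q0, q1, q3, q4, q5}, keep only states in Sat with some successor in Z. Already a fixed point.
Sat(EG halt) = {q0, q1, q3, q4, q5}
A[safe U EG halt]: least fixpoint, start Z0 = Sat(EG halt) = {q0, q1, q3, q4, q5}, add states in Sat(safe) with every successor in Z. Already a fixed point.
Sat(A[safe U EG halt]) = {q0, q1, q3, q4, q5}
|Sat(A[safe U EG halt])| = |{q0, q1, q3, q4, q5}| = 5.

5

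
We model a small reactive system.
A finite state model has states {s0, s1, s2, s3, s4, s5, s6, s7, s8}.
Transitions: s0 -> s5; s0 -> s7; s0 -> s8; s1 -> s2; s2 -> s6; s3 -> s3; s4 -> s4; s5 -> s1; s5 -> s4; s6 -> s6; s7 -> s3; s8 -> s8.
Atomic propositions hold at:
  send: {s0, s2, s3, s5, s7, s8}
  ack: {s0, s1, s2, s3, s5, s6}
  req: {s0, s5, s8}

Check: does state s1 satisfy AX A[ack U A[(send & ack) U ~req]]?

Sat(send & ack) = {s0, s2, s3, s5}
Sat(~req) = {s1, s2, s3, s4, s6, s7}
A[(send & ack) U ~req]: least fixpoint, start Z0 = Sat(~req) = {s1, s2, s3, s4, s6, s7}, add states in Sat(send & ack) with every successor in Z. Z1 = {s1, s2, s3, s4, s5, s6, s7}; fixed.
Sat(A[(send & ack) U ~req]) = {s1, s2, s3, s4, s5, s6, s7}
A[ack U A[(send & ack) U ~req]]: least fixpoint, start Z0 = Sat(A[(send & ack) U ~req]) = {s1, s2, s3, s4, s5, s6, s7}, add states in Sat(ack) with every successor in Z. Already a fixed point.
Sat(A[ack U A[(send & ack) U ~req]]) = {s1, s2, s3, s4, s5, s6, s7}
Sat(AX A[ack U A[(send & ack) U ~req]]) = {s : every successor in {s1, s2, s3, s4, s5, s6, s7}} = {s1, s2, s3, s4, s5, s6, s7}
s1 ∈ Sat(AX A[ack U A[(send & ack) U ~req]]) = {s1, s2, s3, s4, s5, s6, s7}, so the formula holds at s1.

Yes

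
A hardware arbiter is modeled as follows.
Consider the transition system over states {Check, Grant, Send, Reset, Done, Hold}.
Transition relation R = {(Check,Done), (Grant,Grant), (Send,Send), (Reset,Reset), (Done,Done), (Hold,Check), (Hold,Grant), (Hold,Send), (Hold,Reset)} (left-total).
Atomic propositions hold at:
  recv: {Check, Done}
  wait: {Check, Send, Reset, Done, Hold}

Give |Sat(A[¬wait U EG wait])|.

5

Sat(¬wait) = {Grant}
EG wait: greatest fixpoint, start Z0 = {Check, Send, Reset, Done, Hold}, keep only states in Sat with some successor in Z. Already a fixed point.
Sat(EG wait) = {Check, Send, Reset, Done, Hold}
A[¬wait U EG wait]: least fixpoint, start Z0 = Sat(EG wait) = {Check, Send, Reset, Done, Hold}, add states in Sat(¬wait) with every successor in Z. Already a fixed point.
Sat(A[¬wait U EG wait]) = {Check, Send, Reset, Done, Hold}
|Sat(A[¬wait U EG wait])| = |{Check, Send, Reset, Done, Hold}| = 5.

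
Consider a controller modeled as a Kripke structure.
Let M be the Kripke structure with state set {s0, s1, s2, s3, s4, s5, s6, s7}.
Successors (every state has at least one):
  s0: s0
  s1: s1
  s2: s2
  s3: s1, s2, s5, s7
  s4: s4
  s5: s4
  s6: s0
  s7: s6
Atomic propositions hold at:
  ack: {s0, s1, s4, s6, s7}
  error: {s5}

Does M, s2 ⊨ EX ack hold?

No

Sat(EX ack) = {s : some successor in {s0, s1, s4, s6, s7}} = {s0, s1, s3, s4, s5, s6, s7}
s2 ∉ Sat(EX ack) = {s0, s1, s3, s4, s5, s6, s7}, so the formula does not hold at s2.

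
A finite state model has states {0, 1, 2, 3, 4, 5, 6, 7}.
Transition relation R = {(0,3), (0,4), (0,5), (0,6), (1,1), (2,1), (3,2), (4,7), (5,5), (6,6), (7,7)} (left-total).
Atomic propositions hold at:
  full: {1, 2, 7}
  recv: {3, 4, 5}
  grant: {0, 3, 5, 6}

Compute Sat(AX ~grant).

{1, 2, 3, 4, 7}

Sat(~grant) = {1, 2, 4, 7}
Sat(AX ~grant) = {s : every successor in {1, 2, 4, 7}} = {1, 2, 3, 4, 7}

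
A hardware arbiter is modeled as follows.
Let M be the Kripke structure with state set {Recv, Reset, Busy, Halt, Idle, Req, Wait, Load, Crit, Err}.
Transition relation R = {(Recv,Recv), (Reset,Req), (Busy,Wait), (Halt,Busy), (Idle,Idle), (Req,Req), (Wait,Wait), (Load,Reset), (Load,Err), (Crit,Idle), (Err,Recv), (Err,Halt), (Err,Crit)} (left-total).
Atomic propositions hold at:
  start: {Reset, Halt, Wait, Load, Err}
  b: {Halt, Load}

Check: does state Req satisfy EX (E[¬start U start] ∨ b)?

Sat(¬start) = {Recv, Busy, Idle, Req, Crit}
E[¬start U start]: least fixpoint, start Z0 = Sat(start) = {Reset, Halt, Wait, Load, Err}, add states in Sat(¬start) with some successor in Z. Z1 = {Reset, Busy, Halt, Wait, Load, Err}; fixed.
Sat(E[¬start U start]) = {Reset, Busy, Halt, Wait, Load, Err}
Sat(E[¬start U start] ∨ b) = {Reset, Busy, Halt, Wait, Load, Err}
Sat(EX (E[¬start U start] ∨ b)) = {s : some successor in {Reset, Busy, Halt, Wait, Load, Err}} = {Busy, Halt, Wait, Load, Err}
Req ∉ Sat(EX (E[¬start U start] ∨ b)) = {Busy, Halt, Wait, Load, Err}, so the formula does not hold at Req.

No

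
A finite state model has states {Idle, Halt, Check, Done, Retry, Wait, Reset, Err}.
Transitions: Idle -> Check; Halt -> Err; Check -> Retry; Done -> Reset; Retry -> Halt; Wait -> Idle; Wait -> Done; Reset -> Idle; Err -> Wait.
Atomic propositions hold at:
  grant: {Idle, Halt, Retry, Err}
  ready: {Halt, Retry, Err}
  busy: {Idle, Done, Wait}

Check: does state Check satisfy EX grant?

Sat(EX grant) = {s : some successor in {Idle, Halt, Retry, Err}} = {Halt, Check, Retry, Wait, Reset}
Check ∈ Sat(EX grant) = {Halt, Check, Retry, Wait, Reset}, so the formula holds at Check.

Yes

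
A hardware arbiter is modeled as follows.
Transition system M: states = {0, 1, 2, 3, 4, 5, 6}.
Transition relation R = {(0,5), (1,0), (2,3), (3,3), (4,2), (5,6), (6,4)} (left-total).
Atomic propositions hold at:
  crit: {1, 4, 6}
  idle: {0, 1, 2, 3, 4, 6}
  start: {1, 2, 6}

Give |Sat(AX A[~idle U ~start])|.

Sat(~idle) = {5}
Sat(~start) = {0, 3, 4, 5}
A[~idle U ~start]: least fixpoint, start Z0 = Sat(~start) = {0, 3, 4, 5}, add states in Sat(~idle) with every successor in Z. Already a fixed point.
Sat(A[~idle U ~start]) = {0, 3, 4, 5}
Sat(AX A[~idle U ~start]) = {s : every successor in {0, 3, 4, 5}} = {0, 1, 2, 3, 6}
|Sat(AX A[~idle U ~start])| = |{0, 1, 2, 3, 6}| = 5.

5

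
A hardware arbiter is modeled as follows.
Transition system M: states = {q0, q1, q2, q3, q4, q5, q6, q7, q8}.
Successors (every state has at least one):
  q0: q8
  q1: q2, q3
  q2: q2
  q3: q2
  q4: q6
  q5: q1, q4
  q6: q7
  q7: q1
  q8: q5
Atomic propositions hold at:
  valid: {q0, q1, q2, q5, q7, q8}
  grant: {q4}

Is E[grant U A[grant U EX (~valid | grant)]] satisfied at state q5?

Sat(~valid) = {q3, q4, q6}
Sat(~valid | grant) = {q3, q4, q6}
Sat(EX (~valid | grant)) = {s : some successor in {q3, q4, q6}} = {q1, q4, q5}
A[grant U EX (~valid | grant)]: least fixpoint, start Z0 = Sat(EX (~valid | grant)) = {q1, q4, q5}, add states in Sat(grant) with every successor in Z. Already a fixed point.
Sat(A[grant U EX (~valid | grant)]) = {q1, q4, q5}
E[grant U A[grant U EX (~valid | grant)]]: least fixpoint, start Z0 = Sat(A[grant U EX (~valid | grant)]) = {q1, q4, q5}, add states in Sat(grant) with some successor in Z. Already a fixed point.
Sat(E[grant U A[grant U EX (~valid | grant)]]) = {q1, q4, q5}
q5 ∈ Sat(E[grant U A[grant U EX (~valid | grant)]]) = {q1, q4, q5}, so the formula holds at q5.

Yes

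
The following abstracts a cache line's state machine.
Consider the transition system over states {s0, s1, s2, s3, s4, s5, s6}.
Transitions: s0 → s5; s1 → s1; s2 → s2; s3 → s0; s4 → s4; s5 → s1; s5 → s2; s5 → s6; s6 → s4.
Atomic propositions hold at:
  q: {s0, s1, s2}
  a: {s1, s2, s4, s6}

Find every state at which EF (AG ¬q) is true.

Sat(¬q) = {s3, s4, s5, s6}
AG ¬q: greatest fixpoint, start Z0 = {s3, s4, s5, s6}, keep only states in Sat with every successor in Z. Z1 = {s4, s6}; fixed.
Sat(AG ¬q) = {s4, s6}
EF (AG ¬q): least fixpoint, start Z0 = {s4, s6}, add states with some successor in Z. Z1 = {s4, s5, s6}; Z2 = {s0, s4, s5, s6}; Z3 = {s0, s3, s4, s5, s6}; fixed.
Sat(EF (AG ¬q)) = {s0, s3, s4, s5, s6}

{s0, s3, s4, s5, s6}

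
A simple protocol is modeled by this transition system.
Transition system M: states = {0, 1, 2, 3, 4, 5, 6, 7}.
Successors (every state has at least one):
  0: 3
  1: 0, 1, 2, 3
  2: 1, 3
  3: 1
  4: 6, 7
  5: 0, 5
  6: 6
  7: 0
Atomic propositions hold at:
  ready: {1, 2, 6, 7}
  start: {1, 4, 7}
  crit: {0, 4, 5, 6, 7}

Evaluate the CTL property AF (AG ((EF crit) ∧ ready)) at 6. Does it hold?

Yes

EF crit: least fixpoint, start Z0 = {0, 4, 5, 6, 7}, add states with some successor in Z. Z1 = {0, 1, 4, 5, 6, 7}; Z2 = {0, 1, 2, 3, 4, 5, 6, 7}; fixed.
Sat(EF crit) = {0, 1, 2, 3, 4, 5, 6, 7}
Sat((EF crit) ∧ ready) = {1, 2, 6, 7}
AG ((EF crit) ∧ ready): greatest fixpoint, start Z0 = {1, 2, 6, 7}, keep only states in Sat with every successor in Z. Z1 = {6}; fixed.
Sat(AG ((EF crit) ∧ ready)) = {6}
AF (AG ((EF crit) ∧ ready)): least fixpoint, start Z0 = {6}, add states with every successor in Z. Already a fixed point.
Sat(AF (AG ((EF crit) ∧ ready))) = {6}
6 ∈ Sat(AF (AG ((EF crit) ∧ ready))) = {6}, so the formula holds at 6.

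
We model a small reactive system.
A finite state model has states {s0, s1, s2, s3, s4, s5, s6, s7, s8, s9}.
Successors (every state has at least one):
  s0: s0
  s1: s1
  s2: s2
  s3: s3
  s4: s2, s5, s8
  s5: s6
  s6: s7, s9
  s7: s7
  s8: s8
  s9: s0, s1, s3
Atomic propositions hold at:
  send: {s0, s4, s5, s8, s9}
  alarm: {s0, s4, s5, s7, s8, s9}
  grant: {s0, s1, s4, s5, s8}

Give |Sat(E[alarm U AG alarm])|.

5

AG alarm: greatest fixpoint, start Z0 = {s0, s4, s5, s7, s8, s9}, keep only states in Sat with every successor in Z. Z1 = {s0, s7, s8}; fixed.
Sat(AG alarm) = {s0, s7, s8}
E[alarm U AG alarm]: least fixpoint, start Z0 = Sat(AG alarm) = {s0, s7, s8}, add states in Sat(alarm) with some successor in Z. Z1 = {s0, s4, s7, s8, s9}; fixed.
Sat(E[alarm U AG alarm]) = {s0, s4, s7, s8, s9}
|Sat(E[alarm U AG alarm])| = |{s0, s4, s7, s8, s9}| = 5.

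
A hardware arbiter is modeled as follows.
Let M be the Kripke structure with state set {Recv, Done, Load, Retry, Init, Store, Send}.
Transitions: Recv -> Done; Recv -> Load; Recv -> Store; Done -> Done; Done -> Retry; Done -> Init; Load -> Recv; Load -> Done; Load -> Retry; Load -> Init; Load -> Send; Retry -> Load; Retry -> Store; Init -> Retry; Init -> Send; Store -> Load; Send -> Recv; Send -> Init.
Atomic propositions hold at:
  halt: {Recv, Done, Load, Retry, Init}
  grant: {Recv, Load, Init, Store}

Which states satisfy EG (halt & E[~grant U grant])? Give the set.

{Recv, Done, Load, Retry, Init}

Sat(~grant) = {Done, Retry, Send}
E[~grant U grant]: least fixpoint, start Z0 = Sat(grant) = {Recv, Load, Init, Store}, add states in Sat(~grant) with some successor in Z. Z1 = {Recv, Done, Load, Retry, Init, Store, Send}; fixed.
Sat(E[~grant U grant]) = {Recv, Done, Load, Retry, Init, Store, Send}
Sat(halt & E[~grant U grant]) = {Recv, Done, Load, Retry, Init}
EG (halt & E[~grant U grant]): greatest fixpoint, start Z0 = {Recv, Done, Load, Retry, Init}, keep only states in Sat with some successor in Z. Already a fixed point.
Sat(EG (halt & E[~grant U grant])) = {Recv, Done, Load, Retry, Init}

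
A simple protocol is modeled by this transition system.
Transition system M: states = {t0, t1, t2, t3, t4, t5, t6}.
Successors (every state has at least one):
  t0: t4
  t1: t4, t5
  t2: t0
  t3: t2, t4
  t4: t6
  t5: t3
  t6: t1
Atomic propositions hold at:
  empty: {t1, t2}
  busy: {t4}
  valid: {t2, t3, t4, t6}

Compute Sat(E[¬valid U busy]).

{t0, t1, t4}

Sat(¬valid) = {t0, t1, t5}
E[¬valid U busy]: least fixpoint, start Z0 = Sat(busy) = {t4}, add states in Sat(¬valid) with some successor in Z. Z1 = {t0, t1, t4}; fixed.
Sat(E[¬valid U busy]) = {t0, t1, t4}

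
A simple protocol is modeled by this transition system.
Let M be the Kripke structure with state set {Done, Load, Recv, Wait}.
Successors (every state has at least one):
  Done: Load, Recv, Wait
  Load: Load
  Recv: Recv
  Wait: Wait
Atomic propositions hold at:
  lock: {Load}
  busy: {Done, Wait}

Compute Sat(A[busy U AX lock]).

{Load}

Sat(AX lock) = {s : every successor in {Load}} = {Load}
A[busy U AX lock]: least fixpoint, start Z0 = Sat(AX lock) = {Load}, add states in Sat(busy) with every successor in Z. Already a fixed point.
Sat(A[busy U AX lock]) = {Load}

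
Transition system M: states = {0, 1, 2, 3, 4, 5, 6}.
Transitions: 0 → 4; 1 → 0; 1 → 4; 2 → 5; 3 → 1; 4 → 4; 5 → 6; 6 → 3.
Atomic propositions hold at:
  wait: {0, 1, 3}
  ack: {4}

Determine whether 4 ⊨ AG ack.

AG ack: greatest fixpoint, start Z0 = {4}, keep only states in Sat with every successor in Z. Already a fixed point.
Sat(AG ack) = {4}
4 ∈ Sat(AG ack) = {4}, so the formula holds at 4.

Yes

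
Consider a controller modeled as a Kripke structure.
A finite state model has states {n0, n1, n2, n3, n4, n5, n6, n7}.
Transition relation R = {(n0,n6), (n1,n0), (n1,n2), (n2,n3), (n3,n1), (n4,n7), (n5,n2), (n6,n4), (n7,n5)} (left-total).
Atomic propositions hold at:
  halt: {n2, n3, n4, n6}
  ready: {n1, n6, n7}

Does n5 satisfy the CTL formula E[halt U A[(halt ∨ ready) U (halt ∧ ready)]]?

No

Sat(halt ∨ ready) = {n1, n2, n3, n4, n6, n7}
Sat(halt ∧ ready) = {n6}
A[(halt ∨ ready) U (halt ∧ ready)]: least fixpoint, start Z0 = Sat((halt ∧ ready)) = {n6}, add states in Sat(halt ∨ ready) with every successor in Z. Already a fixed point.
Sat(A[(halt ∨ ready) U (halt ∧ ready)]) = {n6}
E[halt U A[(halt ∨ ready) U (halt ∧ ready)]]: least fixpoint, start Z0 = Sat(A[(halt ∨ ready) U (halt ∧ ready)]) = {n6}, add states in Sat(halt) with some successor in Z. Already a fixed point.
Sat(E[halt U A[(halt ∨ ready) U (halt ∧ ready)]]) = {n6}
n5 ∉ Sat(E[halt U A[(halt ∨ ready) U (halt ∧ ready)]]) = {n6}, so the formula does not hold at n5.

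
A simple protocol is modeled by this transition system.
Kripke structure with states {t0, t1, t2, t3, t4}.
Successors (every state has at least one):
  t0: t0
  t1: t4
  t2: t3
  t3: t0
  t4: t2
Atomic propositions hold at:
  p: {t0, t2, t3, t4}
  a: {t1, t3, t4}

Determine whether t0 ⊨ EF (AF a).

No

AF a: least fixpoint, start Z0 = {t1, t3, t4}, add states with every successor in Z. Z1 = {t1, t2, t3, t4}; fixed.
Sat(AF a) = {t1, t2, t3, t4}
EF (AF a): least fixpoint, start Z0 = {t1, t2, t3, t4}, add states with some successor in Z. Already a fixed point.
Sat(EF (AF a)) = {t1, t2, t3, t4}
t0 ∉ Sat(EF (AF a)) = {t1, t2, t3, t4}, so the formula does not hold at t0.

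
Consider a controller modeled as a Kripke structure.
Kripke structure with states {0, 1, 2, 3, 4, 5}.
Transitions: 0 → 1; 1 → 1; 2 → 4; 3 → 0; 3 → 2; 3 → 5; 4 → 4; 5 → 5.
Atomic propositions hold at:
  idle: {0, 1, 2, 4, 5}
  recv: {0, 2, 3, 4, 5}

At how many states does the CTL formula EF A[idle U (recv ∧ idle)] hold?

5

Sat(recv ∧ idle) = {0, 2, 4, 5}
A[idle U (recv ∧ idle)]: least fixpoint, start Z0 = Sat((recv ∧ idle)) = {0, 2, 4, 5}, add states in Sat(idle) with every successor in Z. Already a fixed point.
Sat(A[idle U (recv ∧ idle)]) = {0, 2, 4, 5}
EF A[idle U (recv ∧ idle)]: least fixpoint, start Z0 = {0, 2, 4, 5}, add states with some successor in Z. Z1 = {0, 2, 3, 4, 5}; fixed.
Sat(EF A[idle U (recv ∧ idle)]) = {0, 2, 3, 4, 5}
|Sat(EF A[idle U (recv ∧ idle)])| = |{0, 2, 3, 4, 5}| = 5.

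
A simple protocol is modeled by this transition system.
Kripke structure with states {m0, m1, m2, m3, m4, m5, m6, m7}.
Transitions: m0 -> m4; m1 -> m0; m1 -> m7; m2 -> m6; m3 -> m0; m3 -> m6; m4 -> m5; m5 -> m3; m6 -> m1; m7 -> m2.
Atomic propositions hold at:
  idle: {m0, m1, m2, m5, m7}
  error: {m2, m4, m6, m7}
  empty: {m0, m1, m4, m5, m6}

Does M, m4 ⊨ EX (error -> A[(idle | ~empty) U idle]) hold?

Yes

Sat(~empty) = {m2, m3, m7}
Sat(idle | ~empty) = {m0, m1, m2, m3, m5, m7}
A[(idle | ~empty) U idle]: least fixpoint, start Z0 = Sat(idle) = {m0, m1, m2, m5, m7}, add states in Sat(idle | ~empty) with every successor in Z. Already a fixed point.
Sat(A[(idle | ~empty) U idle]) = {m0, m1, m2, m5, m7}
Sat(error -> A[(idle | ~empty) U idle]) = {m0, m1, m2, m3, m5, m7}
Sat(EX (error -> A[(idle | ~empty) U idle])) = {s : some successor in {m0, m1, m2, m3, m5, m7}} = {m1, m3, m4, m5, m6, m7}
m4 ∈ Sat(EX (error -> A[(idle | ~empty) U idle])) = {m1, m3, m4, m5, m6, m7}, so the formula holds at m4.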